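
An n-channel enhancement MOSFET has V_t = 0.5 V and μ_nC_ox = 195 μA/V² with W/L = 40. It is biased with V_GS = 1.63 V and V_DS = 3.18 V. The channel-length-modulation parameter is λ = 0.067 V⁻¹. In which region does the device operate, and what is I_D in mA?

Saturation; I_D = 6.04 mA

k_n = μ_nC_ox · (W/L) = 7.8 mA/V².
V_ov = V_GS − V_t = 1.63 − 0.5 = 1.13 V.
Since V_DS = 3.18 V ≥ V_ov = 1.13 V, the device is in saturation.
I_D = ½ k_n V_ov² (1 + λ V_DS) = 0.5 × 7.8 × 1.13² × (1 + 0.067 × 3.18) = 6.04 mA.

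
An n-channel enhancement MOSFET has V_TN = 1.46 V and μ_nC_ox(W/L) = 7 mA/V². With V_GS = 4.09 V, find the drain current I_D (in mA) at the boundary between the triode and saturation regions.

I_D = 24.2 mA

At the boundary V_DS = V_ov = V_GS − V_TN = 4.09 − 1.46 = 2.63 V.
I_D = ½ k_n V_ov² = 0.5 × 7 × 2.63² = 24.2 mA.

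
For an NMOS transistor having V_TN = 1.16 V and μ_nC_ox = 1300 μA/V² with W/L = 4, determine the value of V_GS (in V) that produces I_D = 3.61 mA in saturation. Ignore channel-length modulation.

V_GS = 2.34 V

k_n = μ_nC_ox · (W/L) = 5.2 mA/V².
In saturation I_D = ½ k_n (V_GS − V_TN)², so V_GS − V_TN = √(2 I_D / k_n) = √(2 × 3.61 / 5.2) = 1.18 V.
V_GS = 1.16 + 1.18 = 2.34 V.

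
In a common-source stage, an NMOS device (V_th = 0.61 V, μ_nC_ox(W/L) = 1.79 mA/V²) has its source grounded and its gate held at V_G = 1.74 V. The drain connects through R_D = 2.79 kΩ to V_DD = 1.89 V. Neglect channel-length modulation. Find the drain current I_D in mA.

I_D = 0.561 mA

V_GS = V_G = 1.74 V, so V_ov = 1.74 − 0.61 = 1.13 V.
Assume saturation: I_D = ½ k_n V_ov² = 0.5 × 1.79 × 1.13² = 1.14 mA, giving V_DS = V_DD − I_D R_D = 1.89 − 1.14 × 2.79 = -1.3 V.
But -1.3 V < V_ov = 1.13 V, so the device is actually in triode.
In triode I_D = k_n[V_ov V_DS − ½ V_DS²] and I_D = (V_DD − V_DS)/R_D. Equating: 2.5 V_DS² − 6.643 V_DS + 1.89 = 0, giving V_DS = 0.324 V (the root below V_ov).
I_D = (1.89 − 0.324) / 2.79 = 0.561 mA.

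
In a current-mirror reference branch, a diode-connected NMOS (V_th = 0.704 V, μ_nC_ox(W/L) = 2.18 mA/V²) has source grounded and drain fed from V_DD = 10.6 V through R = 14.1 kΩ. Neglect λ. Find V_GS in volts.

With gate tied to drain, V_GS = V_DS ≥ V_GS − V_th, so the device is in saturation.
KCL at the drain: ½ k_n (V_GS − V_th)² = (V_DD − V_GS)/R.
Let x = V_GS − 0.704. Then 15.4 x² + x − 9.896 = 0, giving x = 0.771 V (positive root), so V_GS = 1.47 V.
I_D = (V_DD − V_GS)/R = (10.6 − 1.47) / 14.1 = 0.647 mA.

V_GS = 1.47 V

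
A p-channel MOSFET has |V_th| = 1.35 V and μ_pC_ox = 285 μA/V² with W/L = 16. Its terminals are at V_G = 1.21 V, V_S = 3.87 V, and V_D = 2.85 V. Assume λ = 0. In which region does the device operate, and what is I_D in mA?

V_SG = V_S − V_G = 3.87 − 1.21 = 2.66 V; V_SD = V_S − V_D = 3.87 − 2.85 = 1.02 V.
k_p = μ_pC_ox · (W/L) = 4.56 mA/V².
V_ov = V_SG − |V_th| = 2.66 − 1.35 = 1.31 V.
Since V_SD = 1.02 V < V_ov = 1.31 V, the device is in the triode region.
I_D = k_p [V_ov · V_SD − ½ V_SD²] = 4.56 × [1.31 × 1.02 − 0.5 × 1.02²] = 3.72 mA.

Triode; I_D = 3.72 mA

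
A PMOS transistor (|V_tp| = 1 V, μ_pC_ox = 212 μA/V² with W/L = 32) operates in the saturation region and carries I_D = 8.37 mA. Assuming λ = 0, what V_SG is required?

k_p = μ_pC_ox · (W/L) = 6.784 mA/V².
In saturation I_D = ½ k_p (V_SG − |V_tp|)², so V_SG − |V_tp| = √(2 I_D / k_p) = √(2 × 8.37 / 6.784) = 1.57 V.
V_SG = 1 + 1.57 = 2.57 V.

V_SG = 2.57 V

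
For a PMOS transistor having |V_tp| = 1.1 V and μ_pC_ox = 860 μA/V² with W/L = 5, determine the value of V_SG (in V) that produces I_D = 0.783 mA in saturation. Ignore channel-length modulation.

k_p = μ_pC_ox · (W/L) = 4.3 mA/V².
In saturation I_D = ½ k_p (V_SG − |V_tp|)², so V_SG − |V_tp| = √(2 I_D / k_p) = √(2 × 0.783 / 4.3) = 0.603 V.
V_SG = 1.1 + 0.603 = 1.7 V.

V_SG = 1.70 V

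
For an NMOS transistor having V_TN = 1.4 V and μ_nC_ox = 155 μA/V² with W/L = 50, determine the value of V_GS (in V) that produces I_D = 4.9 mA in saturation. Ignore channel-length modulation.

V_GS = 2.52 V

k_n = μ_nC_ox · (W/L) = 7.75 mA/V².
In saturation I_D = ½ k_n (V_GS − V_TN)², so V_GS − V_TN = √(2 I_D / k_n) = √(2 × 4.9 / 7.75) = 1.12 V.
V_GS = 1.4 + 1.12 = 2.52 V.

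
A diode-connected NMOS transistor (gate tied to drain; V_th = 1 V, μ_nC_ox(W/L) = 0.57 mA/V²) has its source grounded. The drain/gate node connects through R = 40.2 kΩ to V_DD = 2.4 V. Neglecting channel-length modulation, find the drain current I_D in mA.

I_D = 0.0271 mA

With gate tied to drain, V_GS = V_DS ≥ V_GS − V_th, so the device is in saturation.
KCL at the drain: ½ k_n (V_GS − V_th)² = (V_DD − V_GS)/R.
Let x = V_GS − 1. Then 11.5 x² + x − 1.4 = 0, giving x = 0.309 V (positive root), so V_GS = 1.31 V.
I_D = (V_DD − V_GS)/R = (2.4 − 1.31) / 40.2 = 0.0271 mA.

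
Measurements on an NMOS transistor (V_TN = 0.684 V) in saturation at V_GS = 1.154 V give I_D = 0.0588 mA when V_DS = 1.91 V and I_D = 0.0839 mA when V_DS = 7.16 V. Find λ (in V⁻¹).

With V_GS fixed, I_D ∝ (1 + λ V_DS) in saturation, so I_D2/I_D1 = (1 + λ V_DS2)/(1 + λ V_DS1).
0.0839/0.0588 = 1.427 = (1 + 7.16 λ)/(1 + 1.91 λ).
Solving: λ (I_D1 V_DS2 − I_D2 V_DS1) = I_D2 − I_D1, so λ = (0.0839 − 0.0588) / (0.0588 × 7.16 − 0.0839 × 1.91) = 0.0251 / 0.261 = 0.0963 V⁻¹.

λ = 0.0963 V⁻¹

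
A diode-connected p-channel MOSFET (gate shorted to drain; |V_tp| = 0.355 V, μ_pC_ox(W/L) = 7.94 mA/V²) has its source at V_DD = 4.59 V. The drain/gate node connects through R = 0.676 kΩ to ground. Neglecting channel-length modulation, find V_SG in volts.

With gate tied to drain, V_SG = V_SD ≥ V_SG − |V_tp|, so the device is in saturation.
KCL at the drain: ½ k_p (V_SG − |V_tp|)² = (V_DD − V_SG)/R.
Let x = V_SG − 0.355. Then 2.68 x² + x − 4.235 = 0, giving x = 1.08 V (positive root), so V_SG = 1.44 V.
I_D = (V_DD − V_SG)/R = (4.59 − 1.44) / 0.676 = 4.66 mA.

V_SG = 1.44 V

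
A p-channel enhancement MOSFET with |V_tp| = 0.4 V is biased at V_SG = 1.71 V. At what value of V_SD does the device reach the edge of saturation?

V_SD,sat = 1.31 V

The boundary between triode and saturation is V_SD = V_SG − |V_tp| = V_ov.
V_ov = 1.71 − 0.4 = 1.31 V.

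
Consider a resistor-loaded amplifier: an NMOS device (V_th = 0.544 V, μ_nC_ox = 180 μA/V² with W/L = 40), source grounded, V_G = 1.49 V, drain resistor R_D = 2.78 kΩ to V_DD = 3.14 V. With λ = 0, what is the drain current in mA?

V_GS = V_G = 1.49 V, so V_ov = 1.49 − 0.544 = 0.946 V.
k_n = μ_nC_ox · (W/L) = 7.2 mA/V².
Assume saturation: I_D = ½ k_n V_ov² = 0.5 × 7.2 × 0.946² = 3.22 mA, giving V_DS = V_DD − I_D R_D = 3.14 − 3.22 × 2.78 = -5.82 V.
But -5.82 V < V_ov = 0.946 V, so the device is actually in triode.
In triode I_D = k_n[V_ov V_DS − ½ V_DS²] and I_D = (V_DD − V_DS)/R_D. Equating: 10 V_DS² − 19.94 V_DS + 3.14 = 0, giving V_DS = 0.172 V (the root below V_ov).
I_D = (3.14 − 0.172) / 2.78 = 1.07 mA.

I_D = 1.07 mA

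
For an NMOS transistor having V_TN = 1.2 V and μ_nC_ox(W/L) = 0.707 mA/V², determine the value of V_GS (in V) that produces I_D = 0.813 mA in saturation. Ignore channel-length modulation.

In saturation I_D = ½ k_n (V_GS − V_TN)², so V_GS − V_TN = √(2 I_D / k_n) = √(2 × 0.813 / 0.707) = 1.52 V.
V_GS = 1.2 + 1.52 = 2.72 V.

V_GS = 2.72 V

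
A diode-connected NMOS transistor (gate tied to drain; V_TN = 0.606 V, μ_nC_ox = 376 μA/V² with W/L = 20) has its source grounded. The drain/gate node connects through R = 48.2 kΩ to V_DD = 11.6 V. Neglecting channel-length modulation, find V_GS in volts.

V_GS = 0.850 V

With gate tied to drain, V_GS = V_DS ≥ V_GS − V_TN, so the device is in saturation.
k_n = μ_nC_ox · (W/L) = 7.52 mA/V².
KCL at the drain: ½ k_n (V_GS − V_TN)² = (V_DD − V_GS)/R.
Let x = V_GS − 0.606. Then 181 x² + x − 10.99 = 0, giving x = 0.244 V (positive root), so V_GS = 0.85 V.
I_D = (V_DD − V_GS)/R = (11.6 − 0.85) / 48.2 = 0.223 mA.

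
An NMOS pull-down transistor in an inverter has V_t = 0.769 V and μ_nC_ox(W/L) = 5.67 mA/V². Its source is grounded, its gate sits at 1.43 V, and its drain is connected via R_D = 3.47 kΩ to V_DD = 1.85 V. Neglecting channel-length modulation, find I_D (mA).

V_GS = V_G = 1.43 V, so V_ov = 1.43 − 0.769 = 0.661 V.
Assume saturation: I_D = ½ k_n V_ov² = 0.5 × 5.67 × 0.661² = 1.24 mA, giving V_DS = V_DD − I_D R_D = 1.85 − 1.24 × 3.47 = -2.45 V.
But -2.45 V < V_ov = 0.661 V, so the device is actually in triode.
In triode I_D = k_n[V_ov V_DS − ½ V_DS²] and I_D = (V_DD − V_DS)/R_D. Equating: 9.84 V_DS² − 14.01 V_DS + 1.85 = 0, giving V_DS = 0.147 V (the root below V_ov).
I_D = (1.85 − 0.147) / 3.47 = 0.491 mA.

I_D = 0.491 mA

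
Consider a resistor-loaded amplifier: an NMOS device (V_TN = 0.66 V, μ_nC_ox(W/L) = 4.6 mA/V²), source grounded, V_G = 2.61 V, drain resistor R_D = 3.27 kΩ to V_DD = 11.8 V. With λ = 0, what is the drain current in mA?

I_D = 3.48 mA

V_GS = V_G = 2.61 V, so V_ov = 2.61 − 0.66 = 1.95 V.
Assume saturation: I_D = ½ k_n V_ov² = 0.5 × 4.6 × 1.95² = 8.75 mA, giving V_DS = V_DD − I_D R_D = 11.8 − 8.75 × 3.27 = -16.8 V.
But -16.8 V < V_ov = 1.95 V, so the device is actually in triode.
In triode I_D = k_n[V_ov V_DS − ½ V_DS²] and I_D = (V_DD − V_DS)/R_D. Equating: 7.52 V_DS² − 30.33 V_DS + 11.8 = 0, giving V_DS = 0.436 V (the root below V_ov).
I_D = (11.8 − 0.436) / 3.27 = 3.48 mA.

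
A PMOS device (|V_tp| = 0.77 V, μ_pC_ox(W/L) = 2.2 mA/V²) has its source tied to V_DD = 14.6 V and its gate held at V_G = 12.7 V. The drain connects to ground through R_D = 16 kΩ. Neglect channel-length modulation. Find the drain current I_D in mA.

I_D = 0.885 mA

V_SG = V_DD − V_G = 14.6 − 12.7 = 1.9 V, so V_ov = 1.9 − 0.77 = 1.13 V.
Assume saturation: I_D = ½ k_p V_ov² = 0.5 × 2.2 × 1.13² = 1.4 mA, giving V_SD = V_DD − I_D R_D = 14.6 − 1.4 × 16 = -7.87 V.
But -7.87 V < V_ov = 1.13 V, so the device is actually in triode.
In triode I_D = k_p[V_ov V_SD − ½ V_SD²] and I_D = (V_DD − V_SD)/R_D. Equating: 17.6 V_SD² − 40.78 V_SD + 14.6 = 0, giving V_SD = 0.443 V (the root below V_ov).
I_D = (14.6 − 0.443) / 16 = 0.885 mA.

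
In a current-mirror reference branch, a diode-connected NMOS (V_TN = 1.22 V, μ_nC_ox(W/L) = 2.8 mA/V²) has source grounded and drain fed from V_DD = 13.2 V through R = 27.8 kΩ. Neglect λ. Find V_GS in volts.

With gate tied to drain, V_GS = V_DS ≥ V_GS − V_TN, so the device is in saturation.
KCL at the drain: ½ k_n (V_GS − V_TN)² = (V_DD − V_GS)/R.
Let x = V_GS − 1.22. Then 38.9 x² + x − 11.98 = 0, giving x = 0.542 V (positive root), so V_GS = 1.76 V.
I_D = (V_DD − V_GS)/R = (13.2 − 1.76) / 27.8 = 0.411 mA.

V_GS = 1.76 V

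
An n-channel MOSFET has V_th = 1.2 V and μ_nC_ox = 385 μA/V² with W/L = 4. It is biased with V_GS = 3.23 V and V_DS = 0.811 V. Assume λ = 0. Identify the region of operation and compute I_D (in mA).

Triode; I_D = 2.03 mA

k_n = μ_nC_ox · (W/L) = 1.54 mA/V².
V_ov = V_GS − V_th = 3.23 − 1.2 = 2.03 V.
Since V_DS = 0.811 V < V_ov = 2.03 V, the device is in the triode region.
I_D = k_n [V_ov · V_DS − ½ V_DS²] = 1.54 × [2.03 × 0.811 − 0.5 × 0.811²] = 2.03 mA.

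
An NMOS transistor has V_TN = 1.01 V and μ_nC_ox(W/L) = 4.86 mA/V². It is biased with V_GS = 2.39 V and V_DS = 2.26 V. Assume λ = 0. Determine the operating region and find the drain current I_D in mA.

V_ov = V_GS − V_TN = 2.39 − 1.01 = 1.38 V.
Since V_DS = 2.26 V ≥ V_ov = 1.38 V, the device is in saturation.
I_D = ½ k_n V_ov² = 0.5 × 4.86 × 1.38² = 4.63 mA.

Saturation; I_D = 4.63 mA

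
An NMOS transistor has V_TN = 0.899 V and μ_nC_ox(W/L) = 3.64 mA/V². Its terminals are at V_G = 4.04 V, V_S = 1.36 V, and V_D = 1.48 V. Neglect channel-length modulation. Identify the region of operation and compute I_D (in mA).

Triode; I_D = 0.752 mA

V_GS = V_G − V_S = 4.04 − 1.36 = 2.68 V; V_DS = V_D − V_S = 1.48 − 1.36 = 0.12 V.
V_ov = V_GS − V_TN = 2.68 − 0.899 = 1.78 V.
Since V_DS = 0.12 V < V_ov = 1.78 V, the device is in the triode region.
I_D = k_n [V_ov · V_DS − ½ V_DS²] = 3.64 × [1.78 × 0.12 − 0.5 × 0.12²] = 0.752 mA.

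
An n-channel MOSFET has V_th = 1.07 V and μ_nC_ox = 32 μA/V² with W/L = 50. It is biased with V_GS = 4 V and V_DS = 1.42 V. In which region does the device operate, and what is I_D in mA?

k_n = μ_nC_ox · (W/L) = 1.6 mA/V².
V_ov = V_GS − V_th = 4 − 1.07 = 2.93 V.
Since V_DS = 1.42 V < V_ov = 2.93 V, the device is in the triode region.
I_D = k_n [V_ov · V_DS − ½ V_DS²] = 1.6 × [2.93 × 1.42 − 0.5 × 1.42²] = 5.04 mA.

Triode; I_D = 5.04 mA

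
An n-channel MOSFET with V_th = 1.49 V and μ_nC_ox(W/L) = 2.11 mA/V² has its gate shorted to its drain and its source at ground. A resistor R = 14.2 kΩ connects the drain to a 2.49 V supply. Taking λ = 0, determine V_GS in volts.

With gate tied to drain, V_GS = V_DS ≥ V_GS − V_th, so the device is in saturation.
KCL at the drain: ½ k_n (V_GS − V_th)² = (V_DD − V_GS)/R.
Let x = V_GS − 1.49. Then 15 x² + x − 1 = 0, giving x = 0.227 V (positive root), so V_GS = 1.72 V.
I_D = (V_DD − V_GS)/R = (2.49 − 1.72) / 14.2 = 0.0544 mA.

V_GS = 1.72 V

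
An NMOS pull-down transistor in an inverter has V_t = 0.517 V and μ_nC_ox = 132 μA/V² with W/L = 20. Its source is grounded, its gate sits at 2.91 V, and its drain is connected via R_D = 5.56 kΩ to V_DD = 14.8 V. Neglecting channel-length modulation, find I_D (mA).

I_D = 2.58 mA

V_GS = V_G = 2.91 V, so V_ov = 2.91 − 0.517 = 2.39 V.
k_n = μ_nC_ox · (W/L) = 2.64 mA/V².
Assume saturation: I_D = ½ k_n V_ov² = 0.5 × 2.64 × 2.39² = 7.56 mA, giving V_DS = V_DD − I_D R_D = 14.8 − 7.56 × 5.56 = -27.2 V.
But -27.2 V < V_ov = 2.39 V, so the device is actually in triode.
In triode I_D = k_n[V_ov V_DS − ½ V_DS²] and I_D = (V_DD − V_DS)/R_D. Equating: 7.34 V_DS² − 36.13 V_DS + 14.8 = 0, giving V_DS = 0.451 V (the root below V_ov).
I_D = (14.8 − 0.451) / 5.56 = 2.58 mA.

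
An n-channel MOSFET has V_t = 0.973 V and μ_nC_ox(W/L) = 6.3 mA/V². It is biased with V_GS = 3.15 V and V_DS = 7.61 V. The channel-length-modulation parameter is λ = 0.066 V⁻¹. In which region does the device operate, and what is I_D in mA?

Saturation; I_D = 22.4 mA

V_ov = V_GS − V_t = 3.15 − 0.973 = 2.18 V.
Since V_DS = 7.61 V ≥ V_ov = 2.18 V, the device is in saturation.
I_D = ½ k_n V_ov² (1 + λ V_DS) = 0.5 × 6.3 × 2.18² × (1 + 0.066 × 7.61) = 22.4 mA.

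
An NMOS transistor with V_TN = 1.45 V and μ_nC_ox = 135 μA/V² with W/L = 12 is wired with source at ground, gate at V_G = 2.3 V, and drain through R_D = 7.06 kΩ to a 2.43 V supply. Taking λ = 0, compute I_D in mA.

I_D = 0.307 mA

V_GS = V_G = 2.3 V, so V_ov = 2.3 − 1.45 = 0.85 V.
k_n = μ_nC_ox · (W/L) = 1.62 mA/V².
Assume saturation: I_D = ½ k_n V_ov² = 0.5 × 1.62 × 0.85² = 0.585 mA, giving V_DS = V_DD − I_D R_D = 2.43 − 0.585 × 7.06 = -1.7 V.
But -1.7 V < V_ov = 0.85 V, so the device is actually in triode.
In triode I_D = k_n[V_ov V_DS − ½ V_DS²] and I_D = (V_DD − V_DS)/R_D. Equating: 5.72 V_DS² − 10.72 V_DS + 2.43 = 0, giving V_DS = 0.264 V (the root below V_ov).
I_D = (2.43 − 0.264) / 7.06 = 0.307 mA.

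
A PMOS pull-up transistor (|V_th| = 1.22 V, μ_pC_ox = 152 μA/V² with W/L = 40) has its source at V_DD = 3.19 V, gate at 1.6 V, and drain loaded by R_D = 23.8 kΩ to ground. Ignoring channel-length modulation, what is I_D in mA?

I_D = 0.131 mA

V_SG = V_DD − V_G = 3.19 − 1.6 = 1.59 V, so V_ov = 1.59 − 1.22 = 0.37 V.
k_p = μ_pC_ox · (W/L) = 6.08 mA/V².
Assume saturation: I_D = ½ k_p V_ov² = 0.5 × 6.08 × 0.37² = 0.416 mA, giving V_SD = V_DD − I_D R_D = 3.19 − 0.416 × 23.8 = -6.71 V.
But -6.71 V < V_ov = 0.37 V, so the device is actually in triode.
In triode I_D = k_p[V_ov V_SD − ½ V_SD²] and I_D = (V_DD − V_SD)/R_D. Equating: 72.4 V_SD² − 54.54 V_SD + 3.19 = 0, giving V_SD = 0.0639 V (the root below V_ov).
I_D = (3.19 − 0.0639) / 23.8 = 0.131 mA.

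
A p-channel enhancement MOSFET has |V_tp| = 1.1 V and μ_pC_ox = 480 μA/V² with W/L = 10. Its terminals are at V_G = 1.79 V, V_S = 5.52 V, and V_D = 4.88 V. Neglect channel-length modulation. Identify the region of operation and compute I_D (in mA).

V_SG = V_S − V_G = 5.52 − 1.79 = 3.73 V; V_SD = V_S − V_D = 5.52 − 4.88 = 0.64 V.
k_p = μ_pC_ox · (W/L) = 4.8 mA/V².
V_ov = V_SG − |V_tp| = 3.73 − 1.1 = 2.63 V.
Since V_SD = 0.64 V < V_ov = 2.63 V, the device is in the triode region.
I_D = k_p [V_ov · V_SD − ½ V_SD²] = 4.8 × [2.63 × 0.64 − 0.5 × 0.64²] = 7.1 mA.

Triode; I_D = 7.10 mA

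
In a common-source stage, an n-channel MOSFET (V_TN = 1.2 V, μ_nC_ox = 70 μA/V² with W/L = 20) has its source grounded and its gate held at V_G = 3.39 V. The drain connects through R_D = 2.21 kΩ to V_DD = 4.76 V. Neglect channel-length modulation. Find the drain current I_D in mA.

I_D = 1.83 mA

V_GS = V_G = 3.39 V, so V_ov = 3.39 − 1.2 = 2.19 V.
k_n = μ_nC_ox · (W/L) = 1.4 mA/V².
Assume saturation: I_D = ½ k_n V_ov² = 0.5 × 1.4 × 2.19² = 3.36 mA, giving V_DS = V_DD − I_D R_D = 4.76 − 3.36 × 2.21 = -2.66 V.
But -2.66 V < V_ov = 2.19 V, so the device is actually in triode.
In triode I_D = k_n[V_ov V_DS − ½ V_DS²] and I_D = (V_DD − V_DS)/R_D. Equating: 1.55 V_DS² − 7.776 V_DS + 4.76 = 0, giving V_DS = 0.713 V (the root below V_ov).
I_D = (4.76 − 0.713) / 2.21 = 1.83 mA.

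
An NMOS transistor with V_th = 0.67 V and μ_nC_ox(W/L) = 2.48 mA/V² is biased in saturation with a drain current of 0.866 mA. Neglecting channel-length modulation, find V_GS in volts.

V_GS = 1.51 V

In saturation I_D = ½ k_n (V_GS − V_th)², so V_GS − V_th = √(2 I_D / k_n) = √(2 × 0.866 / 2.48) = 0.836 V.
V_GS = 0.67 + 0.836 = 1.51 V.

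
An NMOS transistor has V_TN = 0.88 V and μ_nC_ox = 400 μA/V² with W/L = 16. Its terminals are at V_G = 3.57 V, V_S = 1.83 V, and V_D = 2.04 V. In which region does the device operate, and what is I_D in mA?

V_GS = V_G − V_S = 3.57 − 1.83 = 1.74 V; V_DS = V_D − V_S = 2.04 − 1.83 = 0.21 V.
k_n = μ_nC_ox · (W/L) = 6.4 mA/V².
V_ov = V_GS − V_TN = 1.74 − 0.88 = 0.86 V.
Since V_DS = 0.21 V < V_ov = 0.86 V, the device is in the triode region.
I_D = k_n [V_ov · V_DS − ½ V_DS²] = 6.4 × [0.86 × 0.21 − 0.5 × 0.21²] = 1.01 mA.

Triode; I_D = 1.01 mA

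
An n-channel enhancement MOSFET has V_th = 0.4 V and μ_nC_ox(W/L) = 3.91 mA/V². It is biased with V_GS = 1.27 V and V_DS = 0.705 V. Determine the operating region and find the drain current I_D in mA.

Triode; I_D = 1.43 mA

V_ov = V_GS − V_th = 1.27 − 0.4 = 0.87 V.
Since V_DS = 0.705 V < V_ov = 0.87 V, the device is in the triode region.
I_D = k_n [V_ov · V_DS − ½ V_DS²] = 3.91 × [0.87 × 0.705 − 0.5 × 0.705²] = 1.43 mA.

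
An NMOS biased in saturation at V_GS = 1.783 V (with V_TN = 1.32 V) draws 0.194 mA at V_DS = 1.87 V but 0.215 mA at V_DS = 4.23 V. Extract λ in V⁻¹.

With V_GS fixed, I_D ∝ (1 + λ V_DS) in saturation, so I_D2/I_D1 = (1 + λ V_DS2)/(1 + λ V_DS1).
0.215/0.194 = 1.108 = (1 + 4.23 λ)/(1 + 1.87 λ).
Solving: λ (I_D1 V_DS2 − I_D2 V_DS1) = I_D2 − I_D1, so λ = (0.215 − 0.194) / (0.194 × 4.23 − 0.215 × 1.87) = 0.021 / 0.419 = 0.0502 V⁻¹.

λ = 0.0502 V⁻¹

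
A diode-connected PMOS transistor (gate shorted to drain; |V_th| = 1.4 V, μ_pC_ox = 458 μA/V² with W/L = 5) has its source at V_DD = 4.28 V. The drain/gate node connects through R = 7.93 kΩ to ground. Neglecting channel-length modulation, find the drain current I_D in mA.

I_D = 0.299 mA

With gate tied to drain, V_SG = V_SD ≥ V_SG − |V_th|, so the device is in saturation.
k_p = μ_pC_ox · (W/L) = 2.29 mA/V².
KCL at the drain: ½ k_p (V_SG − |V_th|)² = (V_DD − V_SG)/R.
Let x = V_SG − 1.4. Then 9.08 x² + x − 2.88 = 0, giving x = 0.511 V (positive root), so V_SG = 1.91 V.
I_D = (V_DD − V_SG)/R = (4.28 − 1.91) / 7.93 = 0.299 mA.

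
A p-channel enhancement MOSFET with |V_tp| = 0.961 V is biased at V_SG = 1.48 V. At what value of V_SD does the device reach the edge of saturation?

The boundary between triode and saturation is V_SD = V_SG − |V_tp| = V_ov.
V_ov = 1.48 − 0.961 = 0.519 V.

V_SD,sat = 0.519 V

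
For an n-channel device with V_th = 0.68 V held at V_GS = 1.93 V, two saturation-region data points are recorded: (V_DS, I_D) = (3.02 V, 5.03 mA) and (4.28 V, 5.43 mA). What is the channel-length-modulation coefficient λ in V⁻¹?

With V_GS fixed, I_D ∝ (1 + λ V_DS) in saturation, so I_D2/I_D1 = (1 + λ V_DS2)/(1 + λ V_DS1).
5.43/5.03 = 1.08 = (1 + 4.28 λ)/(1 + 3.02 λ).
Solving: λ (I_D1 V_DS2 − I_D2 V_DS1) = I_D2 − I_D1, so λ = (5.43 − 5.03) / (5.03 × 4.28 − 5.43 × 3.02) = 0.4 / 5.13 = 0.078 V⁻¹.

λ = 0.0780 V⁻¹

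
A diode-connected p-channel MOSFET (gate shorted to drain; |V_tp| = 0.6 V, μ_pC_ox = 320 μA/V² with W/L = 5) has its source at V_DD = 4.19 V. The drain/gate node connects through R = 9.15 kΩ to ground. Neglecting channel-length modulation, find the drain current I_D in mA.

I_D = 0.323 mA

With gate tied to drain, V_SG = V_SD ≥ V_SG − |V_tp|, so the device is in saturation.
k_p = μ_pC_ox · (W/L) = 1.6 mA/V².
KCL at the drain: ½ k_p (V_SG − |V_tp|)² = (V_DD − V_SG)/R.
Let x = V_SG − 0.6. Then 7.32 x² + x − 3.59 = 0, giving x = 0.635 V (positive root), so V_SG = 1.24 V.
I_D = (V_DD − V_SG)/R = (4.19 − 1.24) / 9.15 = 0.323 mA.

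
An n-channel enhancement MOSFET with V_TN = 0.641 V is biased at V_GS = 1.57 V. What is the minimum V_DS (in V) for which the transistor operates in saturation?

V_DS,sat = 0.929 V

The boundary between triode and saturation is V_DS = V_GS − V_TN = V_ov.
V_ov = 1.57 − 0.641 = 0.929 V.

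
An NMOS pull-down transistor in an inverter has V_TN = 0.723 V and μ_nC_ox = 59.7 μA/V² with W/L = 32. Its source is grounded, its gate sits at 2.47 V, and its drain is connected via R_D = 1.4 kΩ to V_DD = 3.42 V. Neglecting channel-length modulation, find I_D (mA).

V_GS = V_G = 2.47 V, so V_ov = 2.47 − 0.723 = 1.75 V.
k_n = μ_nC_ox · (W/L) = 1.91 mA/V².
Assume saturation: I_D = ½ k_n V_ov² = 0.5 × 1.91 × 1.75² = 2.92 mA, giving V_DS = V_DD − I_D R_D = 3.42 − 2.92 × 1.4 = -0.661 V.
But -0.661 V < V_ov = 1.75 V, so the device is actually in triode.
In triode I_D = k_n[V_ov V_DS − ½ V_DS²] and I_D = (V_DD − V_DS)/R_D. Equating: 1.34 V_DS² − 5.672 V_DS + 3.42 = 0, giving V_DS = 0.728 V (the root below V_ov).
I_D = (3.42 − 0.728) / 1.4 = 1.92 mA.

I_D = 1.92 mA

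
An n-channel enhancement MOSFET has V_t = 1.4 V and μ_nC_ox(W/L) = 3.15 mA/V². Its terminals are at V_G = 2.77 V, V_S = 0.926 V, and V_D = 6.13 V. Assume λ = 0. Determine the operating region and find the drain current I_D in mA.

Saturation; I_D = 0.310 mA

V_GS = V_G − V_S = 2.77 − 0.926 = 1.84 V; V_DS = V_D − V_S = 6.13 − 0.926 = 5.2 V.
V_ov = V_GS − V_t = 1.84 − 1.4 = 0.444 V.
Since V_DS = 5.2 V ≥ V_ov = 0.444 V, the device is in saturation.
I_D = ½ k_n V_ov² = 0.5 × 3.15 × 0.444² = 0.31 mA.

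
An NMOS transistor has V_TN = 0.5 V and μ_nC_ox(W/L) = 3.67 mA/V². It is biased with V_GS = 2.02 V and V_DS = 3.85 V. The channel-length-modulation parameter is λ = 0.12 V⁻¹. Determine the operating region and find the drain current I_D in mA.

Saturation; I_D = 6.20 mA

V_ov = V_GS − V_TN = 2.02 − 0.5 = 1.52 V.
Since V_DS = 3.85 V ≥ V_ov = 1.52 V, the device is in saturation.
I_D = ½ k_n V_ov² (1 + λ V_DS) = 0.5 × 3.67 × 1.52² × (1 + 0.12 × 3.85) = 6.2 mA.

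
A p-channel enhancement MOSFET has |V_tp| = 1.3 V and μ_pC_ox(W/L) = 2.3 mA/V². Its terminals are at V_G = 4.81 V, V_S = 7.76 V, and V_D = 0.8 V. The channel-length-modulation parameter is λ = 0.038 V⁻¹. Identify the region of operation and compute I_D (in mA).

Saturation; I_D = 3.96 mA

V_SG = V_S − V_G = 7.76 − 4.81 = 2.95 V; V_SD = V_S − V_D = 7.76 − 0.8 = 6.96 V.
V_ov = V_SG − |V_tp| = 2.95 − 1.3 = 1.65 V.
Since V_SD = 6.96 V ≥ V_ov = 1.65 V, the device is in saturation.
I_D = ½ k_p V_ov² (1 + λ V_SD) = 0.5 × 2.3 × 1.65² × (1 + 0.038 × 6.96) = 3.96 mA.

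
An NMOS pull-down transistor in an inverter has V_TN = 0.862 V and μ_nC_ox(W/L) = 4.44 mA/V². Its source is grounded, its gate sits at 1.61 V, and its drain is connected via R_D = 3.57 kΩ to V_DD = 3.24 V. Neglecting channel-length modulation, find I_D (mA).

I_D = 0.820 mA

V_GS = V_G = 1.61 V, so V_ov = 1.61 − 0.862 = 0.748 V.
Assume saturation: I_D = ½ k_n V_ov² = 0.5 × 4.44 × 0.748² = 1.24 mA, giving V_DS = V_DD − I_D R_D = 3.24 − 1.24 × 3.57 = -1.19 V.
But -1.19 V < V_ov = 0.748 V, so the device is actually in triode.
In triode I_D = k_n[V_ov V_DS − ½ V_DS²] and I_D = (V_DD − V_DS)/R_D. Equating: 7.93 V_DS² − 12.86 V_DS + 3.24 = 0, giving V_DS = 0.312 V (the root below V_ov).
I_D = (3.24 − 0.312) / 3.57 = 0.82 mA.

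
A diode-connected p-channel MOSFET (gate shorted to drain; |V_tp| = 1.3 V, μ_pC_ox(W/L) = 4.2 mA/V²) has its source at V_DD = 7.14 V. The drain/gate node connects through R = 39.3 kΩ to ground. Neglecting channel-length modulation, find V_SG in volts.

V_SG = 1.56 V

With gate tied to drain, V_SG = V_SD ≥ V_SG − |V_tp|, so the device is in saturation.
KCL at the drain: ½ k_p (V_SG − |V_tp|)² = (V_DD − V_SG)/R.
Let x = V_SG − 1.3. Then 82.5 x² + x − 5.84 = 0, giving x = 0.26 V (positive root), so V_SG = 1.56 V.
I_D = (V_DD − V_SG)/R = (7.14 − 1.56) / 39.3 = 0.142 mA.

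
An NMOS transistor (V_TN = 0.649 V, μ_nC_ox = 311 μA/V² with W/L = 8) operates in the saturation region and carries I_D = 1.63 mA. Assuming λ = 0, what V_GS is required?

k_n = μ_nC_ox · (W/L) = 2.488 mA/V².
In saturation I_D = ½ k_n (V_GS − V_TN)², so V_GS − V_TN = √(2 I_D / k_n) = √(2 × 1.63 / 2.488) = 1.14 V.
V_GS = 0.649 + 1.14 = 1.79 V.

V_GS = 1.79 V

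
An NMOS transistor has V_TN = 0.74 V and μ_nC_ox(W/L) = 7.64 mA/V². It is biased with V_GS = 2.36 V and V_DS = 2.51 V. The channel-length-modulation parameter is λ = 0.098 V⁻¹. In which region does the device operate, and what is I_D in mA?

Saturation; I_D = 12.5 mA

V_ov = V_GS − V_TN = 2.36 − 0.74 = 1.62 V.
Since V_DS = 2.51 V ≥ V_ov = 1.62 V, the device is in saturation.
I_D = ½ k_n V_ov² (1 + λ V_DS) = 0.5 × 7.64 × 1.62² × (1 + 0.098 × 2.51) = 12.5 mA.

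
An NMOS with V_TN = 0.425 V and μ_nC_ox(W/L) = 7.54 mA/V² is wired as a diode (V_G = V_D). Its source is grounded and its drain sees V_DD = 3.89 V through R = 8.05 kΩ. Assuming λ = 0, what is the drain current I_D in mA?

I_D = 0.390 mA

With gate tied to drain, V_GS = V_DS ≥ V_GS − V_TN, so the device is in saturation.
KCL at the drain: ½ k_n (V_GS − V_TN)² = (V_DD − V_GS)/R.
Let x = V_GS − 0.425. Then 30.3 x² + x − 3.465 = 0, giving x = 0.322 V (positive root), so V_GS = 0.747 V.
I_D = (V_DD − V_GS)/R = (3.89 − 0.747) / 8.05 = 0.39 mA.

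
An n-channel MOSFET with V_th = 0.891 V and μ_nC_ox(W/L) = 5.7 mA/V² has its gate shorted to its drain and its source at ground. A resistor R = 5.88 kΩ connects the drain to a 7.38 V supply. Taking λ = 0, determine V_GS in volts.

With gate tied to drain, V_GS = V_DS ≥ V_GS − V_th, so the device is in saturation.
KCL at the drain: ½ k_n (V_GS − V_th)² = (V_DD − V_GS)/R.
Let x = V_GS − 0.891. Then 16.8 x² + x − 6.489 = 0, giving x = 0.593 V (positive root), so V_GS = 1.48 V.
I_D = (V_DD − V_GS)/R = (7.38 − 1.48) / 5.88 = 1 mA.

V_GS = 1.48 V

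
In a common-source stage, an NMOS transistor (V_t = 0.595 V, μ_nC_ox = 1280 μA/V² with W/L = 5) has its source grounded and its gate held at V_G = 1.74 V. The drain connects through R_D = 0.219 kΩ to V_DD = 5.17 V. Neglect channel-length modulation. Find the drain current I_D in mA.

V_GS = V_G = 1.74 V, so V_ov = 1.74 − 0.595 = 1.15 V.
k_n = μ_nC_ox · (W/L) = 6.4 mA/V².
Assume saturation: I_D = ½ k_n V_ov² = 0.5 × 6.4 × 1.15² = 4.2 mA, giving V_DS = V_DD − I_D R_D = 5.17 − 4.2 × 0.219 = 4.25 V.
V_DS = 4.25 V ≥ V_ov = 1.15 V, confirming saturation.

I_D = 4.20 mA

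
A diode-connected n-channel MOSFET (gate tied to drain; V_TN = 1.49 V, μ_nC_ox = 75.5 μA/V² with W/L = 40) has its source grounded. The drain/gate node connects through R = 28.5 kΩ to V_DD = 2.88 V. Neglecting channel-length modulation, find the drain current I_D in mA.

With gate tied to drain, V_GS = V_DS ≥ V_GS − V_TN, so the device is in saturation.
k_n = μ_nC_ox · (W/L) = 3.02 mA/V².
KCL at the drain: ½ k_n (V_GS − V_TN)² = (V_DD − V_GS)/R.
Let x = V_GS − 1.49. Then 43 x² + x − 1.39 = 0, giving x = 0.168 V (positive root), so V_GS = 1.66 V.
I_D = (V_DD − V_GS)/R = (2.88 − 1.66) / 28.5 = 0.0429 mA.

I_D = 0.0429 mA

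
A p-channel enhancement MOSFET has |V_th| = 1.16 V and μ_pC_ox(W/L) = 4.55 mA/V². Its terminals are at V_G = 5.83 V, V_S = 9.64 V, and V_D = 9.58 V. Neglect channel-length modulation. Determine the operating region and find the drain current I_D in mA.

Triode; I_D = 0.715 mA

V_SG = V_S − V_G = 9.64 − 5.83 = 3.81 V; V_SD = V_S − V_D = 9.64 − 9.58 = 0.06 V.
V_ov = V_SG − |V_th| = 3.81 − 1.16 = 2.65 V.
Since V_SD = 0.06 V < V_ov = 2.65 V, the device is in the triode region.
I_D = k_p [V_ov · V_SD − ½ V_SD²] = 4.55 × [2.65 × 0.06 − 0.5 × 0.06²] = 0.715 mA.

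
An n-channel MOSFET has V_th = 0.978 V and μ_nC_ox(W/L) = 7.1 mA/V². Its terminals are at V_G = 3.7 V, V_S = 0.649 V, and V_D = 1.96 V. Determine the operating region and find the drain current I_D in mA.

Triode; I_D = 13.2 mA

V_GS = V_G − V_S = 3.7 − 0.649 = 3.05 V; V_DS = V_D − V_S = 1.96 − 0.649 = 1.31 V.
V_ov = V_GS − V_th = 3.05 − 0.978 = 2.07 V.
Since V_DS = 1.31 V < V_ov = 2.07 V, the device is in the triode region.
I_D = k_n [V_ov · V_DS − ½ V_DS²] = 7.1 × [2.07 × 1.31 − 0.5 × 1.31²] = 13.2 mA.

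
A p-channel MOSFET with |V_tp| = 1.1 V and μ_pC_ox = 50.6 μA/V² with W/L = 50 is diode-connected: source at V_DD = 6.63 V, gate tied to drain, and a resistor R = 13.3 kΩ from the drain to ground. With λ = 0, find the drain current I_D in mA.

With gate tied to drain, V_SG = V_SD ≥ V_SG − |V_tp|, so the device is in saturation.
k_p = μ_pC_ox · (W/L) = 2.53 mA/V².
KCL at the drain: ½ k_p (V_SG − |V_tp|)² = (V_DD − V_SG)/R.
Let x = V_SG − 1.1. Then 16.8 x² + x − 5.53 = 0, giving x = 0.544 V (positive root), so V_SG = 1.64 V.
I_D = (V_DD − V_SG)/R = (6.63 − 1.64) / 13.3 = 0.375 mA.

I_D = 0.375 mA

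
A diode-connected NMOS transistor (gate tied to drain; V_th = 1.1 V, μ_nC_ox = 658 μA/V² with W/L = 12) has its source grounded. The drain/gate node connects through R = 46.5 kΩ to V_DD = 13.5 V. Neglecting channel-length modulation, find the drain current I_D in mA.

I_D = 0.261 mA

With gate tied to drain, V_GS = V_DS ≥ V_GS − V_th, so the device is in saturation.
k_n = μ_nC_ox · (W/L) = 7.896 mA/V².
KCL at the drain: ½ k_n (V_GS − V_th)² = (V_DD − V_GS)/R.
Let x = V_GS − 1.1. Then 184 x² + x − 12.4 = 0, giving x = 0.257 V (positive root), so V_GS = 1.36 V.
I_D = (V_DD − V_GS)/R = (13.5 − 1.36) / 46.5 = 0.261 mA.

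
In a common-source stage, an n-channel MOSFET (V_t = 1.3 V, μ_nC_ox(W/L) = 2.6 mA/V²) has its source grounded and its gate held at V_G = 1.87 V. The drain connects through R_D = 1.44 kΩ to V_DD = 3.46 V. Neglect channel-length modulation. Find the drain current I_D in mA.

V_GS = V_G = 1.87 V, so V_ov = 1.87 − 1.3 = 0.57 V.
Assume saturation: I_D = ½ k_n V_ov² = 0.5 × 2.6 × 0.57² = 0.422 mA, giving V_DS = V_DD − I_D R_D = 3.46 − 0.422 × 1.44 = 2.85 V.
V_DS = 2.85 V ≥ V_ov = 0.57 V, confirming saturation.

I_D = 0.422 mA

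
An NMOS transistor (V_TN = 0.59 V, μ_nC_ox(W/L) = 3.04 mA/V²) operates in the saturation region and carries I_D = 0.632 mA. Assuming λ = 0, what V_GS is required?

V_GS = 1.23 V

In saturation I_D = ½ k_n (V_GS − V_TN)², so V_GS − V_TN = √(2 I_D / k_n) = √(2 × 0.632 / 3.04) = 0.645 V.
V_GS = 0.59 + 0.645 = 1.23 V.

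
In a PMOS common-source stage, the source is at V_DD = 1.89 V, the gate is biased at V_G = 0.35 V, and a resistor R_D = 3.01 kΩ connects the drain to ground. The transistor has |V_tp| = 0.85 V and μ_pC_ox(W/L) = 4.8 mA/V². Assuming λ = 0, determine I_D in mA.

V_SG = V_DD − V_G = 1.89 − 0.35 = 1.54 V, so V_ov = 1.54 − 0.85 = 0.69 V.
Assume saturation: I_D = ½ k_p V_ov² = 0.5 × 4.8 × 0.69² = 1.14 mA, giving V_SD = V_DD − I_D R_D = 1.89 − 1.14 × 3.01 = -1.55 V.
But -1.55 V < V_ov = 0.69 V, so the device is actually in triode.
In triode I_D = k_p[V_ov V_SD − ½ V_SD²] and I_D = (V_DD − V_SD)/R_D. Equating: 7.22 V_SD² − 10.97 V_SD + 1.89 = 0, giving V_SD = 0.198 V (the root below V_ov).
I_D = (1.89 − 0.198) / 3.01 = 0.562 mA.

I_D = 0.562 mA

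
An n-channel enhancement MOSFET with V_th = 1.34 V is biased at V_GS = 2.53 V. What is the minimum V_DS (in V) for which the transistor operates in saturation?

The boundary between triode and saturation is V_DS = V_GS − V_th = V_ov.
V_ov = 2.53 − 1.34 = 1.19 V.

V_DS,sat = 1.19 V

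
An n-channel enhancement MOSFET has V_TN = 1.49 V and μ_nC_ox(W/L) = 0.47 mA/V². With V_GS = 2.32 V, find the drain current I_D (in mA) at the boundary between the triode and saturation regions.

I_D = 0.162 mA

At the boundary V_DS = V_ov = V_GS − V_TN = 2.32 − 1.49 = 0.83 V.
I_D = ½ k_n V_ov² = 0.5 × 0.47 × 0.83² = 0.162 mA.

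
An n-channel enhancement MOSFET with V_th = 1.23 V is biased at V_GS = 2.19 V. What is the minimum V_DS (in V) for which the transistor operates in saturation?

The boundary between triode and saturation is V_DS = V_GS − V_th = V_ov.
V_ov = 2.19 − 1.23 = 0.96 V.

V_DS,sat = 0.960 V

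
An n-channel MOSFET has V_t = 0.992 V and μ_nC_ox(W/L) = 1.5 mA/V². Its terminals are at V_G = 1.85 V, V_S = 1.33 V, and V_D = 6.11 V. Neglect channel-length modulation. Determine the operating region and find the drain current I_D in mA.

Cutoff; I_D = 0 mA

V_GS = V_G − V_S = 1.85 − 1.33 = 0.52 V; V_DS = V_D − V_S = 6.11 − 1.33 = 4.78 V.
V_GS = 0.52 V < V_t = 0.992 V, so the transistor is in cutoff.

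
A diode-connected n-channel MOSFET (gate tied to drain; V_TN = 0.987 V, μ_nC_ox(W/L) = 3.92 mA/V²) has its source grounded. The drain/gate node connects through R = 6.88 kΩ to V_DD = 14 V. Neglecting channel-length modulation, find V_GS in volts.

With gate tied to drain, V_GS = V_DS ≥ V_GS − V_TN, so the device is in saturation.
KCL at the drain: ½ k_n (V_GS − V_TN)² = (V_DD − V_GS)/R.
Let x = V_GS − 0.987. Then 13.5 x² + x − 13.01 = 0, giving x = 0.946 V (positive root), so V_GS = 1.93 V.
I_D = (V_DD − V_GS)/R = (14 − 1.93) / 6.88 = 1.75 mA.

V_GS = 1.93 V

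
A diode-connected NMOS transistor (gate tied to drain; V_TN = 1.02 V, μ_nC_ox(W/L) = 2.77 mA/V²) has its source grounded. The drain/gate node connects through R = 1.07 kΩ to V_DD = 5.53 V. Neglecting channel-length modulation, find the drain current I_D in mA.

With gate tied to drain, V_GS = V_DS ≥ V_GS − V_TN, so the device is in saturation.
KCL at the drain: ½ k_n (V_GS − V_TN)² = (V_DD − V_GS)/R.
Let x = V_GS − 1.02. Then 1.48 x² + x − 4.51 = 0, giving x = 1.44 V (positive root), so V_GS = 2.46 V.
I_D = (V_DD − V_GS)/R = (5.53 − 2.46) / 1.07 = 2.87 mA.

I_D = 2.87 mA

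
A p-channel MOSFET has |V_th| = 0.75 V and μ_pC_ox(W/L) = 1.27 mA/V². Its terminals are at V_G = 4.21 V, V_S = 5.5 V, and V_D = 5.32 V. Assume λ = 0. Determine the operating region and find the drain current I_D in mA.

Triode; I_D = 0.103 mA

V_SG = V_S − V_G = 5.5 − 4.21 = 1.29 V; V_SD = V_S − V_D = 5.5 − 5.32 = 0.18 V.
V_ov = V_SG − |V_th| = 1.29 − 0.75 = 0.54 V.
Since V_SD = 0.18 V < V_ov = 0.54 V, the device is in the triode region.
I_D = k_p [V_ov · V_SD − ½ V_SD²] = 1.27 × [0.54 × 0.18 − 0.5 × 0.18²] = 0.103 mA.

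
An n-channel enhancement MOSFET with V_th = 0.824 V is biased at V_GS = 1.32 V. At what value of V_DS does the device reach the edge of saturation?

The boundary between triode and saturation is V_DS = V_GS − V_th = V_ov.
V_ov = 1.32 − 0.824 = 0.496 V.

V_DS,sat = 0.496 V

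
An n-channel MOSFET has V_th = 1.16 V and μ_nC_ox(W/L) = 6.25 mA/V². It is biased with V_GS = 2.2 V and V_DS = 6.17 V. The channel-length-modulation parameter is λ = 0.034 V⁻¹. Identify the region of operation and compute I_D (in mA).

Saturation; I_D = 4.09 mA

V_ov = V_GS − V_th = 2.2 − 1.16 = 1.04 V.
Since V_DS = 6.17 V ≥ V_ov = 1.04 V, the device is in saturation.
I_D = ½ k_n V_ov² (1 + λ V_DS) = 0.5 × 6.25 × 1.04² × (1 + 0.034 × 6.17) = 4.09 mA.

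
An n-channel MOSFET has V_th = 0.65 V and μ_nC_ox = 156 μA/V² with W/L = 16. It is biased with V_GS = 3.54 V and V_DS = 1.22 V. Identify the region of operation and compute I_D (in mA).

k_n = μ_nC_ox · (W/L) = 2.496 mA/V².
V_ov = V_GS − V_th = 3.54 − 0.65 = 2.89 V.
Since V_DS = 1.22 V < V_ov = 2.89 V, the device is in the triode region.
I_D = k_n [V_ov · V_DS − ½ V_DS²] = 2.496 × [2.89 × 1.22 − 0.5 × 1.22²] = 6.94 mA.

Triode; I_D = 6.94 mA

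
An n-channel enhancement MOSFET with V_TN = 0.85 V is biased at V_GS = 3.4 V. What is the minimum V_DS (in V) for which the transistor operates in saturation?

V_DS,sat = 2.55 V

The boundary between triode and saturation is V_DS = V_GS − V_TN = V_ov.
V_ov = 3.4 − 0.85 = 2.55 V.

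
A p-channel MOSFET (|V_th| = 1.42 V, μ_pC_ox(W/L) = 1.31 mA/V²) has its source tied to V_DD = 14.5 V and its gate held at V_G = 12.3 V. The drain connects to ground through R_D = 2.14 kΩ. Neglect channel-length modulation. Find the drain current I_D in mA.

V_SG = V_DD − V_G = 14.5 − 12.3 = 2.2 V, so V_ov = 2.2 − 1.42 = 0.78 V.
Assume saturation: I_D = ½ k_p V_ov² = 0.5 × 1.31 × 0.78² = 0.399 mA, giving V_SD = V_DD − I_D R_D = 14.5 − 0.399 × 2.14 = 13.6 V.
V_SD = 13.6 V ≥ V_ov = 0.78 V, confirming saturation.

I_D = 0.399 mA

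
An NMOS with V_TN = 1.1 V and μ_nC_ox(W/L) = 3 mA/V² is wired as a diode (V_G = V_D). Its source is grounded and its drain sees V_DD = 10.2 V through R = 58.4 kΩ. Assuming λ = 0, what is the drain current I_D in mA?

With gate tied to drain, V_GS = V_DS ≥ V_GS − V_TN, so the device is in saturation.
KCL at the drain: ½ k_n (V_GS − V_TN)² = (V_DD − V_GS)/R.
Let x = V_GS − 1.1. Then 87.6 x² + x − 9.1 = 0, giving x = 0.317 V (positive root), so V_GS = 1.42 V.
I_D = (V_DD − V_GS)/R = (10.2 − 1.42) / 58.4 = 0.15 mA.

I_D = 0.150 mA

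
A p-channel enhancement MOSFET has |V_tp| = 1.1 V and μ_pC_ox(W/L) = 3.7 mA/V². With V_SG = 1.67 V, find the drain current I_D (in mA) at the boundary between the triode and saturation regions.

I_D = 0.601 mA

At the boundary V_SD = V_ov = V_SG − |V_tp| = 1.67 − 1.1 = 0.57 V.
I_D = ½ k_p V_ov² = 0.5 × 3.7 × 0.57² = 0.601 mA.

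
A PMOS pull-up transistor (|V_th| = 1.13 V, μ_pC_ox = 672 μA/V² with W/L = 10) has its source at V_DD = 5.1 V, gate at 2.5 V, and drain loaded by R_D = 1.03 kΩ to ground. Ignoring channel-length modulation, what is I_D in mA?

I_D = 4.42 mA

V_SG = V_DD − V_G = 5.1 − 2.5 = 2.6 V, so V_ov = 2.6 − 1.13 = 1.47 V.
k_p = μ_pC_ox · (W/L) = 6.72 mA/V².
Assume saturation: I_D = ½ k_p V_ov² = 0.5 × 6.72 × 1.47² = 7.26 mA, giving V_SD = V_DD − I_D R_D = 5.1 − 7.26 × 1.03 = -2.38 V.
But -2.38 V < V_ov = 1.47 V, so the device is actually in triode.
In triode I_D = k_p[V_ov V_SD − ½ V_SD²] and I_D = (V_DD − V_SD)/R_D. Equating: 3.46 V_SD² − 11.17 V_SD + 5.1 = 0, giving V_SD = 0.55 V (the root below V_ov).
I_D = (5.1 − 0.55) / 1.03 = 4.42 mA.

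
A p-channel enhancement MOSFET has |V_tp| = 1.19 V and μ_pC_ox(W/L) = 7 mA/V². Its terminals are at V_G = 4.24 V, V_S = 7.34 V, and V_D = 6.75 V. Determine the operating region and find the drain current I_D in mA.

Triode; I_D = 6.67 mA

V_SG = V_S − V_G = 7.34 − 4.24 = 3.1 V; V_SD = V_S − V_D = 7.34 − 6.75 = 0.59 V.
V_ov = V_SG − |V_tp| = 3.1 − 1.19 = 1.91 V.
Since V_SD = 0.59 V < V_ov = 1.91 V, the device is in the triode region.
I_D = k_p [V_ov · V_SD − ½ V_SD²] = 7 × [1.91 × 0.59 − 0.5 × 0.59²] = 6.67 mA.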